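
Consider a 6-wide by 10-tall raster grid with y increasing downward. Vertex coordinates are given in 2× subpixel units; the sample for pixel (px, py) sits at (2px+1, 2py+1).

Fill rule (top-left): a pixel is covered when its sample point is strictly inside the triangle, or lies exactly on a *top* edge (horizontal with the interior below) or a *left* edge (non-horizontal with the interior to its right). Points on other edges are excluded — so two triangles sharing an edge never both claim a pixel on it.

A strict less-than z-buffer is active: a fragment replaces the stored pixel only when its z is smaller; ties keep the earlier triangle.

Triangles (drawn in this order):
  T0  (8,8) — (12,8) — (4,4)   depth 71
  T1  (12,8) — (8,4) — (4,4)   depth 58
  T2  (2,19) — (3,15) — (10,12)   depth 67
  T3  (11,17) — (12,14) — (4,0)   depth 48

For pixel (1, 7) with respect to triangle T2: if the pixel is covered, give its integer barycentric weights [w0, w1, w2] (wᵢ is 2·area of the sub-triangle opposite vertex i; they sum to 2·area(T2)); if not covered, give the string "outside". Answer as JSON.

T0:
  2·area = 16  (B↔C swapped to make it positive)
  edge (8, 8)→(4, 4): d=(-4,-4) top-left  bias=+0
  edge (4, 4)→(12, 8): d=(8,4) right/bottom  bias=-1
  edge (12, 8)→(8, 8): d=(-4,0) right/bottom  bias=-1
    (0,0)@(1, 1): e=[0,-12,28] → ·  [on edge]
    (1,1)@(3, 3): e=[0,-4,20] → ·  [on edge]
    (2,2)@(5, 5): e=[0,4,12] → █  [on edge]
    (3,2)@(7, 5): e=[8,-4,12] → ·
    (2,3)@(5, 7): e=[-8,20,4] → ·
    (3,3)@(7, 7): e=[0,12,4] → █  [on edge]
    (4,3)@(9, 7): e=[8,4,4] → █
    (5,3)@(11, 7): e=[16,-4,4] → ·
    (3,4)@(7, 9): e=[-8,28,-4] → ·
    (4,4)@(9, 9): e=[0,20,-4] → ·  [on edge]
    (5,5)@(11, 11): e=[0,28,-12] → ·  [on edge]
  covered (3 px):
    · · · · · ·
    · · · · · ·
    · · █ · · ·
    · · · █ █ ·
    · · · · · ·
    · · · · · ·
    · · · · · ·
    · · · · · ·
    · · · · · ·
    · · · · · ·
T1:
  2·area = 16  (B↔C swapped to make it positive)
  edge (12, 8)→(4, 4): d=(-8,-4) top-left  bias=+0
  edge (4, 4)→(8, 4): d=(4,0) top-left  bias=+0
  edge (8, 4)→(12, 8): d=(4,4) right/bottom  bias=-1
    (2,0)@(5, 1): e=[28,-12,0] → ·  [on edge]
    (3,1)@(7, 3): e=[20,-4,0] → ·  [on edge]
    (3,2)@(7, 5): e=[4,4,8] → █
    (4,2)@(9, 5): e=[12,4,0] → ·  [on edge]
    (3,3)@(7, 7): e=[-12,12,16] → ·
    (5,3)@(11, 7): e=[4,12,0] → ·  [on edge]
  covered (1 px):
    · · · · · ·
    · · · · · ·
    · · · █ · ·
    · · · · · ·
    · · · · · ·
    · · · · · ·
    · · · · · ·
    · · · · · ·
    · · · · · ·
    · · · · · ·
T2:
  2·area = 25
  edge (2, 19)→(3, 15): d=(1,-4) top-left  bias=+0
  edge (3, 15)→(10, 12): d=(7,-3) top-left  bias=+0
  edge (10, 12)→(2, 19): d=(-8,7) right/bottom  bias=-1
    (2,3)@(5, 7): e=[0,-50,75] → ·  [on edge]
    (1,7)@(3, 15): e=[0,0,25] → █  [on edge]
    (2,7)@(5, 15): e=[8,6,11] → █
    (3,7)@(7, 15): e=[16,12,-3] → ·
    (1,8)@(3, 17): e=[2,14,9] → █
    (2,8)@(5, 17): e=[10,20,-5] → ·
    (1,9)@(3, 19): e=[4,28,-7] → ·
  covered (3 px):
    · · · · · ·
    · · · · · ·
    · · · · · ·
    · · · · · ·
    · · · · · ·
    · · · · · ·
    · · · · · ·
    · █ █ · · ·
    · █ · · · ·
    · · · · · ·
T3:
  2·area = 38  (B↔C swapped to make it positive)
  edge (11, 17)→(4, 0): d=(-7,-17) top-left  bias=+0
  edge (4, 0)→(12, 14): d=(8,14) right/bottom  bias=-1
  edge (12, 14)→(11, 17): d=(-1,3) right/bottom  bias=-1
    (3,3)@(7, 7): e=[2,14,22] → █
    (4,3)@(9, 7): e=[36,-14,16] → ·
    (3,4)@(7, 9): e=[-12,30,20] → ·
    (4,4)@(9, 9): e=[22,2,14] → █
    (5,4)@(11, 9): e=[56,-26,8] → ·
    (4,5)@(9, 11): e=[8,18,12] → █
    (5,5)@(11, 11): e=[42,-10,6] → ·
    (4,6)@(9, 13): e=[-6,34,10] → ·
    (5,6)@(11, 13): e=[28,6,4] → █
    (5,7)@(11, 15): e=[14,22,2] → █
    (5,8)@(11, 17): e=[0,38,0] → ·  [on edge]
  covered (5 px):
    · · · · · ·
    · · · · · ·
    · · · · · ·
    · · · █ · ·
    · · · · █ ·
    · · · · █ ·
    · · · · · █
    · · · · · █
    · · · · · ·
    · · · · · ·

Final: [0,25,0]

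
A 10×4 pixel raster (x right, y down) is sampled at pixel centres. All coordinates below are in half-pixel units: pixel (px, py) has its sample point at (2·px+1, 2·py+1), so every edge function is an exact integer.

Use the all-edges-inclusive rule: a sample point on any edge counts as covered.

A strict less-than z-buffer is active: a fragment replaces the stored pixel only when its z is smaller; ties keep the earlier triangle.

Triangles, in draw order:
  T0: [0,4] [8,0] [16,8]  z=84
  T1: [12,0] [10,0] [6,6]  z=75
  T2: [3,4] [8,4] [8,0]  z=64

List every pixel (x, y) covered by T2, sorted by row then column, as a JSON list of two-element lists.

T0:
  2·area = 96
  edge (0, 4)→(8, 0): d=(8,-4) inclusive
  edge (8, 0)→(16, 8): d=(8,8) inclusive
  edge (16, 8)→(0, 4): d=(-16,-4) inclusive
    (3,0)@(7, 1): e=[4,16,76] → █
    (4,0)@(9, 1): e=[12,0,84] → █  [on edge]
    (5,0)@(11, 1): e=[20,-16,92] → ·
    (1,1)@(3, 3): e=[4,64,28] → █
    (2,1)@(5, 3): e=[12,48,36] → █
    (5,1)@(11, 3): e=[36,0,60] → █  [on edge]
    (6,1)@(13, 3): e=[44,-16,68] → ·
    (1,2)@(3, 5): e=[20,80,-4] → ·
    (2,2)@(5, 5): e=[28,64,4] → █
    (6,2)@(13, 5): e=[60,0,36] → █  [on edge]
    (7,2)@(15, 5): e=[68,-16,44] → ·
    (2,3)@(5, 7): e=[44,80,-28] → ·
    (7,3)@(15, 7): e=[84,0,12] → █  [on edge]
  covered (14 px):
    · · · █ █ · · · · ·
    · █ █ █ █ █ · · · ·
    · · █ █ █ █ █ · · ·
    · · · · · · █ █ · ·
T1:
  2·area = 12  (B↔C swapped to make it positive)
  edge (12, 0)→(6, 6): d=(-6,6) inclusive
  edge (6, 6)→(10, 0): d=(4,-6) inclusive
  edge (10, 0)→(12, 0): d=(2,0) inclusive
    (5,0)@(11, 1): e=[0,10,2] → █  [on edge]
    (6,0)@(13, 1): e=[-12,22,2] → ·
    (4,1)@(9, 3): e=[0,6,6] → █  [on edge]
    (5,1)@(11, 3): e=[-12,18,6] → ·
    (3,2)@(7, 5): e=[0,2,10] → █  [on edge]
    (4,2)@(9, 5): e=[-12,14,10] → ·
    (2,3)@(5, 7): e=[0,-2,14] → ·  [on edge]
    (3,3)@(7, 7): e=[-12,10,14] → ·
  covered (3 px):
    · · · · · █ · · · ·
    · · · · █ · · · · ·
    · · · █ · · · · · ·
    · · · · · · · · · ·
T2:
  2·area = 20  (B↔C swapped to make it positive)
  edge (3, 4)→(8, 0): d=(5,-4) inclusive
  edge (8, 0)→(8, 4): d=(0,4) inclusive
  edge (8, 4)→(3, 4): d=(-5,0) inclusive
    (3,0)@(7, 1): e=[1,4,15] → █
    (4,0)@(9, 1): e=[9,-4,15] → ·
    (2,1)@(5, 3): e=[3,12,5] → █
    (4,1)@(9, 3): e=[19,-4,5] → ·
    (2,2)@(5, 5): e=[13,12,-5] → ·
    (3,2)@(7, 5): e=[21,4,-5] → ·
  covered (3 px):
    · · · █ · · · · · ·
    · · █ █ · · · · · ·
    · · · · · · · · · ·
    · · · · · · · · · ·

Final: [[3,0],[2,1],[3,1]]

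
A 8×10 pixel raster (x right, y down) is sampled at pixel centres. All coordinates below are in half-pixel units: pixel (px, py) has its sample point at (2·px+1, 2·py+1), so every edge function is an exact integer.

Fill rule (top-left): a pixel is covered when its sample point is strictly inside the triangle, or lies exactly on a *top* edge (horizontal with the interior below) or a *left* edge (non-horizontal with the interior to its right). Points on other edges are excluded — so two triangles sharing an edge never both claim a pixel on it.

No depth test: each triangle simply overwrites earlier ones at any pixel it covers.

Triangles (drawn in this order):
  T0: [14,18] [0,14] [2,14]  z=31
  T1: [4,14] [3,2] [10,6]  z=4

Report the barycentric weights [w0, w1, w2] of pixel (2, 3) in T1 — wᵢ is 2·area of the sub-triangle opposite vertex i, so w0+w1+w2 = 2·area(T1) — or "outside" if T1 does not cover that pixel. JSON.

T0:
  2·area = 8
  edge (14, 18)→(0, 14): d=(-14,-4) top-left  bias=+0
  edge (0, 14)→(2, 14): d=(2,0) top-left  bias=+0
  edge (2, 14)→(14, 18): d=(12,4) right/bottom  bias=-1
    (2,7)@(5, 15): e=[6,2,0] → ·  [on edge]
    (5,8)@(11, 17): e=[2,6,0] → ·  [on edge]
  covered (0 px):
    · · · · · · · ·
    · · · · · · · ·
    · · · · · · · ·
    · · · · · · · ·
    · · · · · · · ·
    · · · · · · · ·
    · · · · · · · ·
    · · · · · · · ·
    · · · · · · · ·
    · · · · · · · ·
T1:
  2·area = 80
  edge (4, 14)→(3, 2): d=(-1,-12) top-left  bias=+0
  edge (3, 2)→(10, 6): d=(7,4) right/bottom  bias=-1
  edge (10, 6)→(4, 14): d=(-6,8) right/bottom  bias=-1
    (2,2)@(5, 5): e=[21,13,46] → █
    (3,2)@(7, 5): e=[45,5,30] → █
    (4,2)@(9, 5): e=[69,-3,14] → ·
    (2,3)@(5, 7): e=[19,27,34] → █
    (4,3)@(9, 7): e=[67,11,2] → █
    (5,3)@(11, 7): e=[91,3,-14] → ·
    (2,4)@(5, 9): e=[17,41,22] → █
    (4,4)@(9, 9): e=[65,25,-10] → ·
    (2,5)@(5, 11): e=[15,55,10] → █
    (3,5)@(7, 11): e=[39,47,-6] → ·
    (2,6)@(5, 13): e=[13,69,-2] → ·
  covered (8 px):
    · · · · · · · ·
    · · · · · · · ·
    · · █ █ · · · ·
    · · █ █ █ · · ·
    · · █ █ · · · ·
    · · █ · · · · ·
    · · · · · · · ·
    · · · · · · · ·
    · · · · · · · ·
    · · · · · · · ·

Answer: [27,34,19]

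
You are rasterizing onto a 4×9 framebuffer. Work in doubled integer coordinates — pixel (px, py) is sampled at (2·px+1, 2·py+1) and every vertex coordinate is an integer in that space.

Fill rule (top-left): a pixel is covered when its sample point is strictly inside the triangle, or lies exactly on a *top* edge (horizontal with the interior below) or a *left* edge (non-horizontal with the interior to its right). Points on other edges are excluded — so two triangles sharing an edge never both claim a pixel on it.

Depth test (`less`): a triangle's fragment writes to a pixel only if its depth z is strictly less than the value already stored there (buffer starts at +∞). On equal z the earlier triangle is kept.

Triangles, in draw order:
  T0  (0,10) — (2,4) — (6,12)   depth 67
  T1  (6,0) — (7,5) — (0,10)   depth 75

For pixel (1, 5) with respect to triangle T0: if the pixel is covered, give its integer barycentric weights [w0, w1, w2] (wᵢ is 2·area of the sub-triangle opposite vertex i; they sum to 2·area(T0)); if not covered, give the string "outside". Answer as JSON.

T0:
  2·area = 40
  edge (0, 10)→(2, 4): d=(2,-6) top-left  bias=+0
  edge (2, 4)→(6, 12): d=(4,8) right/bottom  bias=-1
  edge (6, 12)→(0, 10): d=(-6,-2) top-left  bias=+0
    (1,0)@(3, 1): e=[0,-20,60] → .  [on edge]
    (0,3)@(1, 7): e=[0,20,20] → X  [on edge]
    (1,3)@(3, 7): e=[12,4,24] → X
    (2,3)@(5, 7): e=[24,-12,28] → .
    (0,4)@(1, 9): e=[4,28,8] → X
    (2,4)@(5, 9): e=[28,-4,16] → .
    (0,5)@(1, 11): e=[8,36,-4] → .
    (1,5)@(3, 11): e=[20,20,0] → X  [on edge]
    (2,5)@(5, 11): e=[32,4,4] → X
    (3,5)@(7, 11): e=[44,-12,8] → .
    (1,6)@(3, 13): e=[24,28,-12] → .
    (2,6)@(5, 13): e=[36,12,-8] → .
  covered (6 px):
    . . . .
    . . . .
    . . . .
    X X . .
    X X . .
    . X X .
    . . . .
    . . . .
    . . . .
T1:
  2·area = 40
  edge (6, 0)→(7, 5): d=(1,5) right/bottom  bias=-1
  edge (7, 5)→(0, 10): d=(-7,5) right/bottom  bias=-1
  edge (0, 10)→(6, 0): d=(6,-10) top-left  bias=+0
    (2,1)@(5, 3): e=[8,24,8] → X
    (3,1)@(7, 3): e=[-2,14,28] → .
    (1,2)@(3, 5): e=[20,20,0] → X  [on edge]
    (3,2)@(7, 5): e=[0,0,40] → .  [on edge]
    (1,3)@(3, 7): e=[22,6,12] → X
    (2,3)@(5, 7): e=[12,-4,32] → .
    (0,4)@(1, 9): e=[34,2,4] → X
    (1,4)@(3, 9): e=[24,-8,24] → .
    (0,5)@(1, 11): e=[36,-12,16] → .
  covered (5 px):
    . . . .
    . . X .
    . X X .
    . X . .
    X . . .
    . . . .
    . . . .
    . . . .
    . . . .

Answer: [20,0,20]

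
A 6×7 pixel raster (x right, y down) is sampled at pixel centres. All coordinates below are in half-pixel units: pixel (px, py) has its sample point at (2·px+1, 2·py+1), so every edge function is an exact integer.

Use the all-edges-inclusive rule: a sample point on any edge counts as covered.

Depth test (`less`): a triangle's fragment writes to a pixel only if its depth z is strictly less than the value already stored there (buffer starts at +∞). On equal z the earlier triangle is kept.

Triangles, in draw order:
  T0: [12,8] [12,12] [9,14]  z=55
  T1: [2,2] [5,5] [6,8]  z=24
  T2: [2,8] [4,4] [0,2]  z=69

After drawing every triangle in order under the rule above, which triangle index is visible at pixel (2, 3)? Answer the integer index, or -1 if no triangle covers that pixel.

T0:
  2·area = 12
  edge (12, 8)→(12, 12): d=(0,4) inclusive
  edge (12, 12)→(9, 14): d=(-3,2) inclusive
  edge (9, 14)→(12, 8): d=(3,-6) inclusive
    (5,5)@(11, 11): e=[4,5,3] → X
    (5,6)@(11, 13): e=[4,-1,9] → .
  covered (1 px):
    . . . . . .
    . . . . . .
    . . . . . .
    . . . . . .
    . . . . . .
    . . . . . X
    . . . . . .
T1:
  2·area = 6
  edge (2, 2)→(5, 5): d=(3,3) inclusive
  edge (5, 5)→(6, 8): d=(1,3) inclusive
  edge (6, 8)→(2, 2): d=(-4,-6) inclusive
    (0,0)@(1, 1): e=[0,8,-2] → .  [on edge]
    (1,1)@(3, 3): e=[0,4,2] → X  [on edge]
    (2,1)@(5, 3): e=[-6,-2,14] → .
    (1,2)@(3, 5): e=[6,6,-6] → .
    (2,2)@(5, 5): e=[0,0,6] → X  [on edge]
    (3,2)@(7, 5): e=[-6,-6,18] → .
    (2,3)@(5, 7): e=[6,2,-2] → .
    (3,3)@(7, 7): e=[0,-4,10] → .  [on edge]
    (4,4)@(9, 9): e=[0,-8,14] → .  [on edge]
    (3,5)@(7, 11): e=[12,0,-6] → .  [on edge]
    (5,5)@(11, 11): e=[0,-12,18] → .  [on edge]
  covered (2 px):
    . . . . . .
    . X . . . .
    . . X . . .
    . . . . . .
    . . . . . .
    . . . . . .
    . . . . . .
T2:
  2·area = 20  (B↔C swapped to make it positive)
  edge (2, 8)→(0, 2): d=(-2,-6) inclusive
  edge (0, 2)→(4, 4): d=(4,2) inclusive
  edge (4, 4)→(2, 8): d=(-2,4) inclusive
    (0,1)@(1, 3): e=[4,2,14] → X
    (1,1)@(3, 3): e=[16,-2,6] → .
    (0,2)@(1, 5): e=[0,10,10] → X  [on edge]
    (1,2)@(3, 5): e=[12,6,2] → X
    (2,2)@(5, 5): e=[24,2,-6] → .
    (0,3)@(1, 7): e=[-4,18,6] → .
    (1,3)@(3, 7): e=[8,14,-2] → .
    (1,5)@(3, 11): e=[0,30,-10] → .  [on edge]
  covered (3 px):
    . . . . . .
    X . . . . .
    X X . . . .
    . . . . . .
    . . . . . .
    . . . . . .
    . . . . . .

Z-buffer (winner per pixel, '.' = empty):
  . . . . . .
  2 1 . . . .
  2 2 1 . . .
  . . . . . .
  . . . . . .
  . . . . . 0
  . . . . . .

Final: -1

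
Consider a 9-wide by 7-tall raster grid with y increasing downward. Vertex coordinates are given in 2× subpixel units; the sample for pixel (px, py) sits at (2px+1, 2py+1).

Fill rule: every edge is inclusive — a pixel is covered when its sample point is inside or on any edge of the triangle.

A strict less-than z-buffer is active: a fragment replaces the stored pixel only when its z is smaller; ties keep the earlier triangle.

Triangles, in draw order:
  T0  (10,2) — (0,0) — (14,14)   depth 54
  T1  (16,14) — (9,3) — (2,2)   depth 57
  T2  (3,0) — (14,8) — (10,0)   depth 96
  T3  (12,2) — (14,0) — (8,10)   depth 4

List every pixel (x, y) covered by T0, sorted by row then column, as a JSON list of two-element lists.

T0:
  2·area = 112  (B↔C swapped to make it positive)
  edge (10, 2)→(14, 14): d=(4,12) inclusive
  edge (14, 14)→(0, 0): d=(-14,-14) inclusive
  edge (0, 0)→(10, 2): d=(10,2) inclusive
    (0,0)@(1, 1): e=[104,0,8] → █  [on edge]
    (1,0)@(3, 1): e=[80,28,4] → █
    (2,0)@(5, 1): e=[56,56,0] → █  [on edge]
    (3,0)@(7, 1): e=[32,84,-4] → ·
    (0,1)@(1, 3): e=[112,-28,28] → ·
    (1,1)@(3, 3): e=[88,0,24] → █  [on edge]
    (3,1)@(7, 3): e=[40,56,16] → █
    (4,1)@(9, 3): e=[16,84,12] → █
    (5,1)@(11, 3): e=[-8,112,8] → ·
    (7,1)@(15, 3): e=[-56,168,0] → ·  [on edge]
    (1,2)@(3, 5): e=[96,-28,44] → ·
    (2,2)@(5, 5): e=[72,0,40] → █  [on edge]
    (5,2)@(11, 5): e=[0,84,28] → █  [on edge]
    (3,3)@(7, 7): e=[56,0,56] → █  [on edge]
    (4,4)@(9, 9): e=[40,0,72] → █  [on edge]
    (5,5)@(11, 11): e=[24,0,88] → █  [on edge]
    (6,5)@(13, 11): e=[0,28,84] → █  [on edge]
    (6,6)@(13, 13): e=[8,0,104] → █  [on edge]
  covered (19 px):
    █ █ █ · · · · · ·
    · █ █ █ █ · · · ·
    · · █ █ █ █ · · ·
    · · · █ █ █ · · ·
    · · · · █ █ · · ·
    · · · · · █ █ · ·
    · · · · · · █ · ·
T1:
  2·area = 70  (B↔C swapped to make it positive)
  edge (16, 14)→(2, 2): d=(-14,-12) inclusive
  edge (2, 2)→(9, 3): d=(7,1) inclusive
  edge (9, 3)→(16, 14): d=(7,11) inclusive
    (2,1)@(5, 3): e=[22,4,44] → █
    (3,1)@(7, 3): e=[46,2,22] → █
    (4,1)@(9, 3): e=[70,0,0] → █  [on edge]
    (5,1)@(11, 3): e=[94,-2,-22] → ·
    (2,2)@(5, 5): e=[-6,18,58] → ·
    (3,2)@(7, 5): e=[18,16,36] → █
    (5,2)@(11, 5): e=[66,12,-8] → ·
    (3,3)@(7, 7): e=[-10,30,50] → ·
    (4,3)@(9, 7): e=[14,28,28] → █
    (5,3)@(11, 7): e=[38,26,6] → █
    (6,3)@(13, 7): e=[62,24,-16] → ·
    (4,4)@(9, 9): e=[-14,42,42] → ·
  covered (10 px):
    · · · · · · · · ·
    · · █ █ █ · · · ·
    · · · █ █ · · · ·
    · · · · █ █ · · ·
    · · · · · █ · · ·
    · · · · · · █ · ·
    · · · · · · · █ ·
T2:
  2·area = 56  (B↔C swapped to make it positive)
  edge (3, 0)→(10, 0): d=(7,0) inclusive
  edge (10, 0)→(14, 8): d=(4,8) inclusive
  edge (14, 8)→(3, 0): d=(-11,-8) inclusive
    (2,0)@(5, 1): e=[7,44,5] → █
    (3,0)@(7, 1): e=[7,28,21] → █
    (4,0)@(9, 1): e=[7,12,37] → █
    (5,0)@(11, 1): e=[7,-4,53] → ·
    (2,1)@(5, 3): e=[21,52,-17] → ·
    (3,1)@(7, 3): e=[21,36,-1] → ·
    (4,1)@(9, 3): e=[21,20,15] → █
    (5,1)@(11, 3): e=[21,4,31] → █
    (6,1)@(13, 3): e=[21,-12,47] → ·
    (4,2)@(9, 5): e=[35,28,-7] → ·
    (5,2)@(11, 5): e=[35,12,9] → █
    (6,2)@(13, 5): e=[35,-4,25] → ·
  covered (7 px):
    · · █ █ █ · · · ·
    · · · · █ █ · · ·
    · · · · · █ · · ·
    · · · · · · █ · ·
    · · · · · · · · ·
    · · · · · · · · ·
    · · · · · · · · ·
T3:
  2·area = 8
  edge (12, 2)→(14, 0): d=(2,-2) inclusive
  edge (14, 0)→(8, 10): d=(-6,10) inclusive
  edge (8, 10)→(12, 2): d=(4,-8) inclusive
    (6,0)@(13, 1): e=[0,4,4] → █  [on edge]
    (7,0)@(15, 1): e=[4,-16,20] → ·
    (5,1)@(11, 3): e=[0,12,-4] → ·  [on edge]
    (6,1)@(13, 3): e=[4,-8,12] → ·
    (4,2)@(9, 5): e=[0,20,-12] → ·  [on edge]
    (5,2)@(11, 5): e=[4,0,4] → █  [on edge]
    (6,2)@(13, 5): e=[8,-20,20] → ·
    (3,3)@(7, 7): e=[0,28,-20] → ·  [on edge]
    (5,3)@(11, 7): e=[8,-12,12] → ·
    (2,4)@(5, 9): e=[0,36,-28] → ·  [on edge]
    (1,5)@(3, 11): e=[0,44,-36] → ·  [on edge]
    (0,6)@(1, 13): e=[0,52,-44] → ·  [on edge]
  covered (2 px):
    · · · · · · █ · ·
    · · · · · · · · ·
    · · · · · █ · · ·
    · · · · · · · · ·
    · · · · · · · · ·
    · · · · · · · · ·
    · · · · · · · · ·

Answer: [[0,0],[1,0],[2,0],[1,1],[2,1],[3,1],[4,1],[2,2],[3,2],[4,2],[5,2],[3,3],[4,3],[5,3],[4,4],[5,4],[5,5],[6,5],[6,6]]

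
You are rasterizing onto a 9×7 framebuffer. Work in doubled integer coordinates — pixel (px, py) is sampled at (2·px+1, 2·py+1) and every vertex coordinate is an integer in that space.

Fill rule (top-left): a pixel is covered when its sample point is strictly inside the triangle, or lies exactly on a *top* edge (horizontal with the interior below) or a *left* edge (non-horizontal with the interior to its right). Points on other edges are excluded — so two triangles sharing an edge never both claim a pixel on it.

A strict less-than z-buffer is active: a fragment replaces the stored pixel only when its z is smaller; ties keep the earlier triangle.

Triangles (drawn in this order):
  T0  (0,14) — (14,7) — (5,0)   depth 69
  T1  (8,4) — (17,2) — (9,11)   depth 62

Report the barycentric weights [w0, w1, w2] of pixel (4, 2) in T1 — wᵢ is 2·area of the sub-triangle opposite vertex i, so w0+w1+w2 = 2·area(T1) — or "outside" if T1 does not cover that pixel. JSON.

T0:
  2·area = 161  (B↔C swapped to make it positive)
  edge (0, 14)→(5, 0): d=(5,-14) top-left  bias=+0
  edge (5, 0)→(14, 7): d=(9,7) right/bottom  bias=-1
  edge (14, 7)→(0, 14): d=(-14,7) right/bottom  bias=-1
    (2,0)@(5, 1): e=[5,9,147] → █
    (3,0)@(7, 1): e=[33,-5,133] → ·
    (2,1)@(5, 3): e=[15,27,119] → █
    (3,1)@(7, 3): e=[43,13,105] → █
    (4,1)@(9, 3): e=[71,-1,91] → ·
    (2,2)@(5, 5): e=[25,45,91] → █
    (4,2)@(9, 5): e=[81,17,63] → █
    (5,2)@(11, 5): e=[109,3,49] → █
    (6,2)@(13, 5): e=[137,-11,35] → ·
    (1,3)@(3, 7): e=[7,77,77] → █
    (6,3)@(13, 7): e=[147,7,7] → █
    (7,3)@(15, 7): e=[175,-7,-7] → ·
  covered (20 px):
    · · █ · · · · · ·
    · · █ █ · · · · ·
    · · █ █ █ █ · · ·
    · █ █ █ █ █ █ · ·
    · █ █ █ █ · · · ·
    · █ █ · · · · · ·
    █ · · · · · · · ·
T1:
  2·area = 65
  edge (8, 4)→(17, 2): d=(9,-2) top-left  bias=+0
  edge (17, 2)→(9, 11): d=(-8,9) right/bottom  bias=-1
  edge (9, 11)→(8, 4): d=(-1,-7) top-left  bias=+0
    (6,1)@(13, 3): e=[1,28,36] → █
    (7,1)@(15, 3): e=[5,10,50] → █
    (8,1)@(17, 3): e=[9,-8,64] → ·
    (4,2)@(9, 5): e=[11,48,6] → █
    (5,2)@(11, 5): e=[15,30,20] → █
    (7,2)@(15, 5): e=[23,-6,48] → ·
    (4,3)@(9, 7): e=[29,32,4] → █
    (6,3)@(13, 7): e=[37,-4,32] → ·
    (4,4)@(9, 9): e=[47,16,2] → █
    (5,4)@(11, 9): e=[51,-2,16] → ·
    (4,5)@(9, 11): e=[65,0,0] → ·  [on edge]
  covered (8 px):
    · · · · · · · · ·
    · · · · · · █ █ ·
    · · · · █ █ █ · ·
    · · · · █ █ · · ·
    · · · · █ · · · ·
    · · · · · · · · ·
    · · · · · · · · ·

Final: [48,6,11]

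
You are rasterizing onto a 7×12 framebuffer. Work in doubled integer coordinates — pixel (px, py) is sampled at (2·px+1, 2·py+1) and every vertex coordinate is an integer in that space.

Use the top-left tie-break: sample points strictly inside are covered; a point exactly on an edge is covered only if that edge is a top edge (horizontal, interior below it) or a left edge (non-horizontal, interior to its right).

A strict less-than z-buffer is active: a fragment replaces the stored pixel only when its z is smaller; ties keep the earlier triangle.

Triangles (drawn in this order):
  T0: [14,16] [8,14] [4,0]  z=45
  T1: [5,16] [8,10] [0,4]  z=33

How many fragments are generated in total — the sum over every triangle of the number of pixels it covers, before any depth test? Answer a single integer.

T0:
  2·area = 76
  edge (14, 16)→(8, 14): d=(-6,-2) top-left  bias=+0
  edge (8, 14)→(4, 0): d=(-4,-14) top-left  bias=+0
  edge (4, 0)→(14, 16): d=(10,16) right/bottom  bias=-1
    (2,1)@(5, 3): e=[60,2,14] → X
    (3,1)@(7, 3): e=[64,30,-18] → .
    (2,2)@(5, 5): e=[48,-6,34] → .
    (3,2)@(7, 5): e=[52,22,2] → X
    (4,2)@(9, 5): e=[56,50,-30] → .
    (3,3)@(7, 7): e=[40,14,22] → X
    (4,3)@(9, 7): e=[44,42,-10] → .
    (3,4)@(7, 9): e=[28,6,42] → X
    (4,4)@(9, 9): e=[32,34,10] → X
    (5,4)@(11, 9): e=[36,62,-22] → .
    (3,5)@(7, 11): e=[16,-2,62] → .
    (4,5)@(9, 11): e=[20,26,30] → X
    (2,6)@(5, 13): e=[0,-38,114] → .  [on edge]
    (5,7)@(11, 15): e=[0,38,38] → X  [on edge]
  covered (10 px):
    . . . . . . .
    . . X . . . .
    . . . X . . .
    . . . X . . .
    . . . X X . .
    . . . . X . .
    . . . . X X .
    . . . . . X X
    . . . . . . .
    . . . . . . .
    . . . . . . .
    . . . . . . .
T1:
  2·area = 66  (B↔C swapped to make it positive)
  edge (5, 16)→(0, 4): d=(-5,-12) top-left  bias=+0
  edge (0, 4)→(8, 10): d=(8,6) right/bottom  bias=-1
  edge (8, 10)→(5, 16): d=(-3,6) right/bottom  bias=-1
    (0,2)@(1, 5): e=[7,2,57] → X
    (1,2)@(3, 5): e=[31,-10,45] → .
    (0,3)@(1, 7): e=[-3,18,51] → .
    (1,3)@(3, 7): e=[21,6,39] → X
    (2,3)@(5, 7): e=[45,-6,27] → .
    (1,4)@(3, 9): e=[11,22,33] → X
    (2,4)@(5, 9): e=[35,10,21] → X
    (3,4)@(7, 9): e=[59,-2,9] → .
    (1,5)@(3, 11): e=[1,38,27] → X
    (3,5)@(7, 11): e=[49,14,3] → X
    (4,5)@(9, 11): e=[73,2,-9] → .
    (1,6)@(3, 13): e=[-9,54,21] → .
  covered (9 px):
    . . . . . . .
    . . . . . . .
    X . . . . . .
    . X . . . . .
    . X X . . . .
    . X X X . . .
    . . X . . . .
    . . X . . . .
    . . . . . . .
    . . . . . . .
    . . . . . . .
    . . . . . . .

Result: 19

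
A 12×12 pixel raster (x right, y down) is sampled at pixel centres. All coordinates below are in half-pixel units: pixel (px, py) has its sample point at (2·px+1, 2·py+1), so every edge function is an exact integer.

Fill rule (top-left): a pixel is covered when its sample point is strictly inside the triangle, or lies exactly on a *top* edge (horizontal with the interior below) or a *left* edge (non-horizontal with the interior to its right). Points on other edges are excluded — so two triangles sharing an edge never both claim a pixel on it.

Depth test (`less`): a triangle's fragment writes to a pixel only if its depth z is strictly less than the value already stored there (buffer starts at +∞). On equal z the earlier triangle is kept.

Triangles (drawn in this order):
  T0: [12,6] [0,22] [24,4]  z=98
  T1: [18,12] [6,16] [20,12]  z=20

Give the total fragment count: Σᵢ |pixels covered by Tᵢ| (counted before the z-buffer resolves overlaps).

T0:
  2·area = 168  (B↔C swapped to make it positive)
  edge (12, 6)→(24, 4): d=(12,-2) top-left  bias=+0
  edge (24, 4)→(0, 22): d=(-24,18) right/bottom  bias=-1
  edge (0, 22)→(12, 6): d=(12,-16) top-left  bias=+0
    (9,2)@(19, 5): e=[2,66,100] → X
    (10,2)@(21, 5): e=[6,30,132] → X
    (11,2)@(23, 5): e=[10,-6,164] → .
    (6,3)@(13, 7): e=[14,126,28] → X
    (7,3)@(15, 7): e=[18,90,60] → X
    (8,3)@(17, 7): e=[22,54,92] → X
    (10,3)@(21, 7): e=[30,-18,156] → .
    (5,4)@(11, 9): e=[34,114,20] → X
    (9,4)@(19, 9): e=[50,-30,148] → .
    (4,5)@(9, 11): e=[54,102,12] → X
    (7,5)@(15, 11): e=[66,-6,108] → .
    (8,5)@(17, 11): e=[70,-42,140] → .
  covered (21 px):
    . . . . . . . . . . . .
    . . . . . . . . . . . .
    . . . . . . . . . X X .
    . . . . . . X X X X . .
    . . . . . X X X X . . .
    . . . . X X X . . . . .
    . . . X X X . . . . . .
    . . . X X . . . . . . .
    . . X . . . . . . . . .
    . X . . . . . . . . . .
    X . . . . . . . . . . .
    . . . . . . . . . . . .
T1:
  2·area = 8  (B↔C swapped to make it positive)
  edge (18, 12)→(20, 12): d=(2,0) top-left  bias=+0
  edge (20, 12)→(6, 16): d=(-14,4) right/bottom  bias=-1
  edge (6, 16)→(18, 12): d=(12,-4) top-left  bias=+0
    (10,5)@(21, 11): e=[-2,10,0] → .  [on edge]
    (7,6)@(15, 13): e=[2,6,0] → X  [on edge]
    (8,6)@(17, 13): e=[2,-2,8] → .
    (4,7)@(9, 15): e=[6,2,0] → X  [on edge]
    (5,7)@(11, 15): e=[6,-6,8] → .
    (7,7)@(15, 15): e=[6,-22,24] → .
    (1,8)@(3, 17): e=[10,-2,0] → .  [on edge]
    (4,8)@(9, 17): e=[10,-26,24] → .
  covered (2 px):
    . . . . . . . . . . . .
    . . . . . . . . . . . .
    . . . . . . . . . . . .
    . . . . . . . . . . . .
    . . . . . . . . . . . .
    . . . . . . . . . . . .
    . . . . . . . X . . . .
    . . . . X . . . . . . .
    . . . . . . . . . . . .
    . . . . . . . . . . . .
    . . . . . . . . . . . .
    . . . . . . . . . . . .

Answer: 23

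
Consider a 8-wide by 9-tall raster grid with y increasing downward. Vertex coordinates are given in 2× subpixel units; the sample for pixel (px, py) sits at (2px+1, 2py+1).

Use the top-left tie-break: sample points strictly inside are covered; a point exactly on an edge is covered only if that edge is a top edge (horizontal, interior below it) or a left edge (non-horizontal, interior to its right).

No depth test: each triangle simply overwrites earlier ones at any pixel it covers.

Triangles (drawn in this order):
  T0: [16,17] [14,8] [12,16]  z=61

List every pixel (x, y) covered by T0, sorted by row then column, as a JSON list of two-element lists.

T0:
  2·area = 34  (B↔C swapped to make it positive)
  edge (16, 17)→(12, 16): d=(-4,-1) top-left  bias=+0
  edge (12, 16)→(14, 8): d=(2,-8) top-left  bias=+0
  edge (14, 8)→(16, 17): d=(2,9) right/bottom  bias=-1
    (6,6)@(13, 13): e=[13,2,19] → X
    (7,6)@(15, 13): e=[15,18,1] → X
    (6,7)@(13, 15): e=[5,6,23] → X
    (6,8)@(13, 17): e=[-3,10,27] → .
    (7,8)@(15, 17): e=[-1,26,9] → .
  covered (4 px):
    . . . . . . . .
    . . . . . . . .
    . . . . . . . .
    . . . . . . . .
    . . . . . . . .
    . . . . . . . .
    . . . . . . X X
    . . . . . . X X
    . . . . . . . .

Answer: [[6,6],[7,6],[6,7],[7,7]]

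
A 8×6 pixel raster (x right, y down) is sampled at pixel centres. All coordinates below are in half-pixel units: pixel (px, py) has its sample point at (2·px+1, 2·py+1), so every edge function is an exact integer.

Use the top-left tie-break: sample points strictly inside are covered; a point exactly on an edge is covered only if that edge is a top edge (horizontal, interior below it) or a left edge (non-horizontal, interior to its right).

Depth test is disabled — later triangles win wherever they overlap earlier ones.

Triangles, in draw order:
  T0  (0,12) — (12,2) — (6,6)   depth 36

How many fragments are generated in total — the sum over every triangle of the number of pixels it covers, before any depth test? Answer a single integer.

T0:
  2·area = 12  (B↔C swapped to make it positive)
  edge (0, 12)→(6, 6): d=(6,-6) top-left  bias=+0
  edge (6, 6)→(12, 2): d=(6,-4) top-left  bias=+0
  edge (12, 2)→(0, 12): d=(-12,10) right/bottom  bias=-1
    (5,0)@(11, 1): e=[0,-10,22] → ·  [on edge]
    (4,1)@(9, 3): e=[0,-6,18] → ·  [on edge]
    (3,2)@(7, 5): e=[0,-2,14] → ·  [on edge]
    (2,3)@(5, 7): e=[0,2,10] → █  [on edge]
    (3,3)@(7, 7): e=[12,10,-10] → ·
    (1,4)@(3, 9): e=[0,6,6] → █  [on edge]
    (2,4)@(5, 9): e=[12,14,-14] → ·
    (0,5)@(1, 11): e=[0,10,2] → █  [on edge]
    (1,5)@(3, 11): e=[12,18,-18] → ·
  covered (3 px):
    · · · · · · · ·
    · · · · · · · ·
    · · · · · · · ·
    · · █ · · · · ·
    · █ · · · · · ·
    █ · · · · · · ·

Answer: 3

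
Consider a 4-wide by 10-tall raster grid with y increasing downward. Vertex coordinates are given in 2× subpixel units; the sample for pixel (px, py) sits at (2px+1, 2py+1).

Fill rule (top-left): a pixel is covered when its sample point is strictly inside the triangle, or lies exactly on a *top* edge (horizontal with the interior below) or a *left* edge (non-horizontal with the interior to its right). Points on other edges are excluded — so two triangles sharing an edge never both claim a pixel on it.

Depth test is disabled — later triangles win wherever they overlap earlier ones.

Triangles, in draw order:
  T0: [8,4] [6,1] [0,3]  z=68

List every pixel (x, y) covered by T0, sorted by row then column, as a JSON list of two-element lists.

T0:
  2·area = 22  (B↔C swapped to make it positive)
  edge (8, 4)→(0, 3): d=(-8,-1) top-left  bias=+0
  edge (0, 3)→(6, 1): d=(6,-2) top-left  bias=+0
  edge (6, 1)→(8, 4): d=(2,3) right/bottom  bias=-1
    (0,1)@(1, 3): e=[1,2,19] → X
    (1,1)@(3, 3): e=[3,6,13] → X
    (2,1)@(5, 3): e=[5,10,7] → X
    (3,1)@(7, 3): e=[7,14,1] → X
    (0,2)@(1, 5): e=[-15,14,23] → .
    (1,2)@(3, 5): e=[-13,18,17] → .
    (2,2)@(5, 5): e=[-11,22,11] → .
    (3,2)@(7, 5): e=[-9,26,5] → .
  covered (4 px):
    . . . .
    X X X X
    . . . .
    . . . .
    . . . .
    . . . .
    . . . .
    . . . .
    . . . .
    . . . .

Answer: [[0,1],[1,1],[2,1],[3,1]]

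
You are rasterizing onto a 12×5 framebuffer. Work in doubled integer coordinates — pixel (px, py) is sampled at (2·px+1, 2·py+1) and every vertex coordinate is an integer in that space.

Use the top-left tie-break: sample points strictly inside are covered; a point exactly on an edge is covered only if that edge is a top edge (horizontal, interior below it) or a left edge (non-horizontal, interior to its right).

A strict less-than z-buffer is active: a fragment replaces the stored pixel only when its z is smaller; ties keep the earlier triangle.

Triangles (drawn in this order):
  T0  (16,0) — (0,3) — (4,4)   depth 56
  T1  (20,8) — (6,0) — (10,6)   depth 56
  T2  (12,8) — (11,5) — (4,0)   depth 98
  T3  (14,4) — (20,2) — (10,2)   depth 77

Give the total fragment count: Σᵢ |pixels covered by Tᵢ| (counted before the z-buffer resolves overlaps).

T0:
  2·area = 28  (B↔C swapped to make it positive)
  edge (16, 0)→(4, 4): d=(-12,4) right/bottom  bias=-1
  edge (4, 4)→(0, 3): d=(-4,-1) top-left  bias=+0
  edge (0, 3)→(16, 0): d=(16,-3) top-left  bias=+0
    (5,0)@(11, 1): e=[8,19,1] → █
    (6,0)@(13, 1): e=[0,21,7] → ·  [on edge]
    (0,1)@(1, 3): e=[24,1,3] → █
    (1,1)@(3, 3): e=[16,3,9] → █
    (2,1)@(5, 3): e=[8,5,15] → █
    (3,1)@(7, 3): e=[0,7,21] → ·  [on edge]
    (5,1)@(11, 3): e=[-16,11,33] → ·
    (0,2)@(1, 5): e=[0,-7,35] → ·  [on edge]
    (1,2)@(3, 5): e=[-8,-5,41] → ·
    (2,2)@(5, 5): e=[-16,-3,47] → ·
  covered (4 px):
    · · · · · █ · · · · · ·
    █ █ █ · · · · · · · · ·
    · · · · · · · · · · · ·
    · · · · · · · · · · · ·
    · · · · · · · · · · · ·
T1:
  2·area = 52  (B↔C swapped to make it positive)
  edge (20, 8)→(10, 6): d=(-10,-2) top-left  bias=+0
  edge (10, 6)→(6, 0): d=(-4,-6) top-left  bias=+0
  edge (6, 0)→(20, 8): d=(14,8) right/bottom  bias=-1
    (3,0)@(7, 1): e=[44,2,6] → █
    (4,0)@(9, 1): e=[48,14,-10] → ·
    (3,1)@(7, 3): e=[24,-6,34] → ·
    (4,1)@(9, 3): e=[28,6,18] → █
    (5,1)@(11, 3): e=[32,18,2] → █
    (6,1)@(13, 3): e=[36,30,-14] → ·
    (2,2)@(5, 5): e=[0,-26,78] → ·  [on edge]
    (4,2)@(9, 5): e=[8,-2,46] → ·
    (5,2)@(11, 5): e=[12,10,30] → █
    (6,2)@(13, 5): e=[16,22,14] → █
    (7,2)@(15, 5): e=[20,34,-2] → ·
    (5,3)@(11, 7): e=[-8,2,58] → ·
    (7,3)@(15, 7): e=[0,26,26] → █  [on edge]
  covered (7 px):
    · · · █ · · · · · · · ·
    · · · · █ █ · · · · · ·
    · · · · · █ █ · · · · ·
    · · · · · · · █ █ · · ·
    · · · · · · · · · · · ·
T2:
  2·area = 16  (B↔C swapped to make it positive)
  edge (12, 8)→(4, 0): d=(-8,-8) top-left  bias=+0
  edge (4, 0)→(11, 5): d=(7,5) right/bottom  bias=-1
  edge (11, 5)→(12, 8): d=(1,3) right/bottom  bias=-1
    (2,0)@(5, 1): e=[0,2,14] → █  [on edge]
    (3,0)@(7, 1): e=[16,-8,8] → ·
    (2,1)@(5, 3): e=[-16,16,16] → ·
    (3,1)@(7, 3): e=[0,6,10] → █  [on edge]
    (4,1)@(9, 3): e=[16,-4,4] → ·
    (3,2)@(7, 5): e=[-16,20,12] → ·
    (4,2)@(9, 5): e=[0,10,6] → █  [on edge]
    (5,2)@(11, 5): e=[16,0,0] → ·  [on edge]
    (4,3)@(9, 7): e=[-16,24,8] → ·
    (5,3)@(11, 7): e=[0,14,2] → █  [on edge]
    (6,3)@(13, 7): e=[16,4,-4] → ·
    (5,4)@(11, 9): e=[-16,28,4] → ·
    (6,4)@(13, 9): e=[0,18,-2] → ·  [on edge]
  covered (4 px):
    · · █ · · · · · · · · ·
    · · · █ · · · · · · · ·
    · · · · █ · · · · · · ·
    · · · · · █ · · · · · ·
    · · · · · · · · · · · ·
T3:
  2·area = 20  (B↔C swapped to make it positive)
  edge (14, 4)→(10, 2): d=(-4,-2) top-left  bias=+0
  edge (10, 2)→(20, 2): d=(10,0) top-left  bias=+0
  edge (20, 2)→(14, 4): d=(-6,2) right/bottom  bias=-1
    (11,0)@(23, 1): e=[30,-10,0] → ·  [on edge]
    (6,1)@(13, 3): e=[2,10,8] → █
    (7,1)@(15, 3): e=[6,10,4] → █
    (8,1)@(17, 3): e=[10,10,0] → ·  [on edge]
    (5,2)@(11, 5): e=[-10,30,0] → ·  [on edge]
    (6,2)@(13, 5): e=[-6,30,-4] → ·
    (7,2)@(15, 5): e=[-2,30,-8] → ·
    (2,3)@(5, 7): e=[-30,50,0] → ·  [on edge]
  covered (2 px):
    · · · · · · · · · · · ·
    · · · · · · █ █ · · · ·
    · · · · · · · · · · · ·
    · · · · · · · · · · · ·
    · · · · · · · · · · · ·

Final: 17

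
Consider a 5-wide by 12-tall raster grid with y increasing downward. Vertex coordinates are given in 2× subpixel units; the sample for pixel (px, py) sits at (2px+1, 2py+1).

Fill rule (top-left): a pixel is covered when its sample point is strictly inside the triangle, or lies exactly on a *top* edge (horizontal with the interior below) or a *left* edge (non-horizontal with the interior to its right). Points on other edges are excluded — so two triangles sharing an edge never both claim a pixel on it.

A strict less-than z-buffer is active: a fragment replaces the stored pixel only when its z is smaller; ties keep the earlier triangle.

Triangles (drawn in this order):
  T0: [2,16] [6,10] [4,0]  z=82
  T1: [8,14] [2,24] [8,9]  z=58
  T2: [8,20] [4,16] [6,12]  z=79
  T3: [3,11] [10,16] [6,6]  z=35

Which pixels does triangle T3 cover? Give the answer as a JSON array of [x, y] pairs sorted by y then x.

T0:
  2·area = 52  (B↔C swapped to make it positive)
  edge (2, 16)→(4, 0): d=(2,-16) top-left  bias=+0
  edge (4, 0)→(6, 10): d=(2,10) right/bottom  bias=-1
  edge (6, 10)→(2, 16): d=(-4,6) right/bottom  bias=-1
    (2,2)@(5, 5): e=[26,0,26] → .  [on edge]
    (2,3)@(5, 7): e=[30,4,18] → X
    (3,3)@(7, 7): e=[62,-16,6] → .
    (1,4)@(3, 9): e=[2,28,22] → X
    (3,4)@(7, 9): e=[66,-12,-2] → .
    (1,5)@(3, 11): e=[6,32,14] → X
    (3,5)@(7, 11): e=[70,-8,-10] → .
    (1,6)@(3, 13): e=[10,36,6] → X
    (2,6)@(5, 13): e=[42,16,-6] → .
    (1,7)@(3, 15): e=[14,40,-2] → .
    (3,7)@(7, 15): e=[78,0,-26] → .  [on edge]
  covered (6 px):
    . . . . .
    . . . . .
    . . . . .
    . . X . .
    . X X . .
    . X X . .
    . X . . .
    . . . . .
    . . . . .
    . . . . .
    . . . . .
    . . . . .
T1:
  2·area = 30
  edge (8, 14)→(2, 24): d=(-6,10) right/bottom  bias=-1
  edge (2, 24)→(8, 9): d=(6,-15) top-left  bias=+0
  edge (8, 9)→(8, 14): d=(0,5) right/bottom  bias=-1
    (3,6)@(7, 13): e=[16,9,5] → X
    (4,6)@(9, 13): e=[-4,39,-5] → .
    (3,7)@(7, 15): e=[4,21,5] → X
    (4,7)@(9, 15): e=[-16,51,-5] → .
    (2,8)@(5, 17): e=[12,3,15] → X
    (3,8)@(7, 17): e=[-8,33,5] → .
    (2,9)@(5, 19): e=[0,15,15] → .  [on edge]
  covered (3 px):
    . . . . .
    . . . . .
    . . . . .
    . . . . .
    . . . . .
    . . . . .
    . . . X .
    . . . X .
    . . X . .
    . . . . .
    . . . . .
    . . . . .
T2:
  2·area = 24
  edge (8, 20)→(4, 16): d=(-4,-4) top-left  bias=+0
  edge (4, 16)→(6, 12): d=(2,-4) top-left  bias=+0
  edge (6, 12)→(8, 20): d=(2,8) right/bottom  bias=-1
    (0,6)@(1, 13): e=[0,-18,42] → .  [on edge]
    (1,7)@(3, 15): e=[0,-6,30] → .  [on edge]
    (2,7)@(5, 15): e=[8,2,14] → X
    (3,7)@(7, 15): e=[16,10,-2] → .
    (2,8)@(5, 17): e=[0,6,18] → X  [on edge]
    (3,8)@(7, 17): e=[8,14,2] → X
    (4,8)@(9, 17): e=[16,22,-14] → .
    (2,9)@(5, 19): e=[-8,10,22] → .
    (3,9)@(7, 19): e=[0,18,6] → X  [on edge]
    (4,9)@(9, 19): e=[8,26,-10] → .
    (3,10)@(7, 21): e=[-8,22,10] → .
    (4,10)@(9, 21): e=[0,30,-6] → .  [on edge]
  covered (4 px):
    . . . . .
    . . . . .
    . . . . .
    . . . . .
    . . . . .
    . . . . .
    . . . . .
    . . X . .
    . . X X .
    . . . X .
    . . . . .
    . . . . .
T3:
  2·area = 50  (B↔C swapped to make it positive)
  edge (3, 11)→(6, 6): d=(3,-5) top-left  bias=+0
  edge (6, 6)→(10, 16): d=(4,10) right/bottom  bias=-1
  edge (10, 16)→(3, 11): d=(-7,-5) top-left  bias=+0
    (4,0)@(9, 1): e=[0,-50,100] → .  [on edge]
    (2,4)@(5, 9): e=[4,22,24] → X
    (3,4)@(7, 9): e=[14,2,34] → X
    (4,4)@(9, 9): e=[24,-18,44] → .
    (1,5)@(3, 11): e=[0,50,0] → X  [on edge]
    (4,5)@(9, 11): e=[30,-10,30] → .
    (1,6)@(3, 13): e=[6,58,-14] → .
    (2,6)@(5, 13): e=[16,38,-4] → .
    (3,6)@(7, 13): e=[26,18,6] → X
    (4,6)@(9, 13): e=[36,-2,16] → .
    (3,7)@(7, 15): e=[32,26,-8] → .
    (4,7)@(9, 15): e=[42,6,2] → X
  covered (7 px):
    . . . . .
    . . . . .
    . . . . .
    . . . . .
    . . X X .
    . X X X .
    . . . X .
    . . . . X
    . . . . .
    . . . . .
    . . . . .
    . . . . .

Final: [[2,4],[3,4],[1,5],[2,5],[3,5],[3,6],[4,7]]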